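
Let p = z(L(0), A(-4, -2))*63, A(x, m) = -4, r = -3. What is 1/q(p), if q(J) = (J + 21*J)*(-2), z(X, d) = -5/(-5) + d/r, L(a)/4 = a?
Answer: -1/6468 ≈ -0.00015461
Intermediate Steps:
L(a) = 4*a
z(X, d) = 1 - d/3 (z(X, d) = -5/(-5) + d/(-3) = -5*(-⅕) + d*(-⅓) = 1 - d/3)
p = 147 (p = (1 - ⅓*(-4))*63 = (1 + 4/3)*63 = (7/3)*63 = 147)
q(J) = -44*J (q(J) = (22*J)*(-2) = -44*J)
1/q(p) = 1/(-44*147) = 1/(-6468) = -1/6468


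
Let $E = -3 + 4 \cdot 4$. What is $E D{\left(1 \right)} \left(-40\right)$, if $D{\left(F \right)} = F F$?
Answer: $-520$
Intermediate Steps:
$D{\left(F \right)} = F^{2}$
$E = 13$ ($E = -3 + 16 = 13$)
$E D{\left(1 \right)} \left(-40\right) = 13 \cdot 1^{2} \left(-40\right) = 13 \cdot 1 \left(-40\right) = 13 \left(-40\right) = -520$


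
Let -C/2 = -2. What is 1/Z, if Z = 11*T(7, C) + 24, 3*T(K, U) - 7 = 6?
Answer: 3/215 ≈ 0.013953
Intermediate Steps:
C = 4 (C = -2*(-2) = 4)
T(K, U) = 13/3 (T(K, U) = 7/3 + (1/3)*6 = 7/3 + 2 = 13/3)
Z = 215/3 (Z = 11*(13/3) + 24 = 143/3 + 24 = 215/3 ≈ 71.667)
1/Z = 1/(215/3) = 3/215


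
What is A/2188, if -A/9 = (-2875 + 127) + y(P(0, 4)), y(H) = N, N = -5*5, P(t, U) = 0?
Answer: 24957/2188 ≈ 11.406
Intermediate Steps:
N = -25
y(H) = -25
A = 24957 (A = -9*((-2875 + 127) - 25) = -9*(-2748 - 25) = -9*(-2773) = 24957)
A/2188 = 24957/2188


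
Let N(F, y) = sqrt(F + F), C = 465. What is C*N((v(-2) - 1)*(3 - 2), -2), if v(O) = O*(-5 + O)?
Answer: 465*sqrt(26) ≈ 2371.0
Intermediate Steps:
N(F, y) = sqrt(2)*sqrt(F) (N(F, y) = sqrt(2*F) = sqrt(2)*sqrt(F))
C*N((v(-2) - 1)*(3 - 2), -2) = 465*(sqrt(2)*sqrt((-2*(-5 - 2) - 1)*(3 - 2))) = 465*(sqrt(2)*sqrt((-2*(-7) - 1)*1)) = 465*(sqrt(2)*sqrt((14 - 1)*1)) = 465*(sqrt(2)*sqrt(13*1)) = 465*(sqrt(2)*sqrt(13)) = 465*sqrt(26)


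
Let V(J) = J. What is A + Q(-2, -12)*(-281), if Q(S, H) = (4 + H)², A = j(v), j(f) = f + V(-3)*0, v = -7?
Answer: -17991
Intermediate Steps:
j(f) = f (j(f) = f - 3*0 = f + 0 = f)
A = -7
A + Q(-2, -12)*(-281) = -7 + (4 - 12)²*(-281) = -7 + (-8)²*(-281) = -7 + 64*(-281) = -7 - 17984 = -17991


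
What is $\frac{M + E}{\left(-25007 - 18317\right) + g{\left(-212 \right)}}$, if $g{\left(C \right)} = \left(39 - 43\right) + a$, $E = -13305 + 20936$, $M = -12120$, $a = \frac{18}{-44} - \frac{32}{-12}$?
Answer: $\frac{296274}{2859499} \approx 0.10361$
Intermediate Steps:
$a = \frac{149}{66}$ ($a = 18 \left(- \frac{1}{44}\right) - - \frac{8}{3} = - \frac{9}{22} + \frac{8}{3} = \frac{149}{66} \approx 2.2576$)
$E = 7631$
$g{\left(C \right)} = - \frac{115}{66}$ ($g{\left(C \right)} = \left(39 - 43\right) + \frac{149}{66} = -4 + \frac{149}{66} = - \frac{115}{66}$)
$\frac{M + E}{\left(-25007 - 18317\right) + g{\left(-212 \right)}} = \frac{-12120 + 7631}{\left(-25007 - 18317\right) - \frac{115}{66}} = - \frac{4489}{\left(-25007 - 18317\right) - \frac{115}{66}} = - \frac{4489}{-43324 - \frac{115}{66}} = - \frac{4489}{- \frac{2859499}{66}} = \left(-4489\right) \left(- \frac{66}{2859499}\right) = \frac{296274}{2859499}$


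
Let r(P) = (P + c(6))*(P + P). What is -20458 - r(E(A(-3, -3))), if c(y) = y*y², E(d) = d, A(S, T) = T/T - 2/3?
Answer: -185420/9 ≈ -20602.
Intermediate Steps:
A(S, T) = ⅓ (A(S, T) = 1 - 2*⅓ = 1 - ⅔ = ⅓)
c(y) = y³
r(P) = 2*P*(216 + P) (r(P) = (P + 6³)*(P + P) = (P + 216)*(2*P) = (216 + P)*(2*P) = 2*P*(216 + P))
-20458 - r(E(A(-3, -3))) = -20458 - 2*(216 + ⅓)/3 = -20458 - 2*649/(3*3) = -20458 - 1*1298/9 = -20458 - 1298/9 = -185420/9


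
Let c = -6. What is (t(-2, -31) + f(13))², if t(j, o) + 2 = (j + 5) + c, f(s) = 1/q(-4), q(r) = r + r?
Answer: 1681/64 ≈ 26.266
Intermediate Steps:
q(r) = 2*r
f(s) = -⅛ (f(s) = 1/(2*(-4)) = 1/(-8) = -⅛)
t(j, o) = -3 + j (t(j, o) = -2 + ((j + 5) - 6) = -2 + ((5 + j) - 6) = -2 + (-1 + j) = -3 + j)
(t(-2, -31) + f(13))² = ((-3 - 2) - ⅛)² = (-5 - ⅛)² = (-41/8)² = 1681/64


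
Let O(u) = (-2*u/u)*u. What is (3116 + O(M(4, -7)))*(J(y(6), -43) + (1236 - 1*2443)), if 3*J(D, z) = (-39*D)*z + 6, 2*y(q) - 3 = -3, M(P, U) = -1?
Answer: -3757190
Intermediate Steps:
y(q) = 0 (y(q) = 3/2 + (½)*(-3) = 3/2 - 3/2 = 0)
J(D, z) = 2 - 13*D*z (J(D, z) = ((-39*D)*z + 6)/3 = (-39*D*z + 6)/3 = (6 - 39*D*z)/3 = 2 - 13*D*z)
O(u) = -2*u (O(u) = (-2*1)*u = -2*u)
(3116 + O(M(4, -7)))*(J(y(6), -43) + (1236 - 1*2443)) = (3116 - 2*(-1))*((2 - 13*0*(-43)) + (1236 - 1*2443)) = (3116 + 2)*((2 + 0) + (1236 - 2443)) = 3118*(2 - 1207) = 3118*(-1205) = -3757190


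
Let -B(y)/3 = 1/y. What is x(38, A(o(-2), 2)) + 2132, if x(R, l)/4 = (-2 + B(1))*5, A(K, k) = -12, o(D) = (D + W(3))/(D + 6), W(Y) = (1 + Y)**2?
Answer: 2032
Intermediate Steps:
B(y) = -3/y
o(D) = (16 + D)/(6 + D) (o(D) = (D + (1 + 3)**2)/(D + 6) = (D + 4**2)/(6 + D) = (D + 16)/(6 + D) = (16 + D)/(6 + D))
x(R, l) = -100 (x(R, l) = 4*((-2 - 3/1)*5) = 4*((-2 - 3*1)*5) = 4*((-2 - 3)*5) = 4*(-5*5) = 4*(-25) = -100)
x(38, A(o(-2), 2)) + 2132 = -100 + 2132 = 2032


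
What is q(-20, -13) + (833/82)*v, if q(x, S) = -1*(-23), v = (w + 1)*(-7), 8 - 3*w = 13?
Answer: 8660/123 ≈ 70.406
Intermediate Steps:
w = -5/3 (w = 8/3 - 1/3*13 = 8/3 - 13/3 = -5/3 ≈ -1.6667)
v = 14/3 (v = (-5/3 + 1)*(-7) = -2/3*(-7) = 14/3 ≈ 4.6667)
q(x, S) = 23
q(-20, -13) + (833/82)*v = 23 + (833/82)*(14/3) = 23 + 5831/123 = 8660/123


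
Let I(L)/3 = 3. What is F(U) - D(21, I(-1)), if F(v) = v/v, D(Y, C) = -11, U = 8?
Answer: 12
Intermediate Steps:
I(L) = 9 (I(L) = 3*3 = 9)
F(v) = 1
F(U) - D(21, I(-1)) = 1 - 1*(-11) = 1 + 11 = 12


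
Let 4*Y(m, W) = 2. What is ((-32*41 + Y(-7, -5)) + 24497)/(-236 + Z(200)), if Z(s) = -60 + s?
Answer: -15457/64 ≈ -241.52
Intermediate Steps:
Y(m, W) = ½ (Y(m, W) = (¼)*2 = ½)
((-32*41 + Y(-7, -5)) + 24497)/(-236 + Z(200)) = ((-32*41 + ½) + 24497)/(-236 + (-60 + 200)) = ((-1312 + ½) + 24497)/(-236 + 140) = (-2623/2 + 24497)/(-96) = (46371/2)*(-1/96) = -15457/64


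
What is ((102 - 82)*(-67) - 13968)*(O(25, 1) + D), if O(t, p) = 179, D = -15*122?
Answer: 25273508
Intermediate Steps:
D = -1830
((102 - 82)*(-67) - 13968)*(O(25, 1) + D) = ((102 - 82)*(-67) - 13968)*(179 - 1830) = (20*(-67) - 13968)*(-1651) = (-1340 - 13968)*(-1651) = -15308*(-1651) = 25273508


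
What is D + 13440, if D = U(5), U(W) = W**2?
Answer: 13465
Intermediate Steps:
D = 25 (D = 5**2 = 25)
D + 13440 = 25 + 13440 = 13465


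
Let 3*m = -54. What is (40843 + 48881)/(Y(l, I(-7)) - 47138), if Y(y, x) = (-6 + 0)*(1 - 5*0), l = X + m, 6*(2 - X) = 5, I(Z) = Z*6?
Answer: -22431/11786 ≈ -1.9032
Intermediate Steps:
I(Z) = 6*Z
m = -18 (m = (⅓)*(-54) = -18)
X = 7/6 (X = 2 - ⅙*5 = 2 - ⅚ = 7/6 ≈ 1.1667)
l = -101/6 (l = 7/6 - 18 = -101/6 ≈ -16.833)
Y(y, x) = -6 (Y(y, x) = -6*(1 + 0) = -6*1 = -6)
(40843 + 48881)/(Y(l, I(-7)) - 47138) = (40843 + 48881)/(-6 - 47138) = 89724/(-47144) = 89724*(-1/47144) = -22431/11786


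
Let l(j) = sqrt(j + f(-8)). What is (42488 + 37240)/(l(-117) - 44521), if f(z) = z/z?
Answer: -107562736/60064229 - 4832*I*sqrt(29)/60064229 ≈ -1.7908 - 0.00043322*I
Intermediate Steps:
f(z) = 1
l(j) = sqrt(1 + j) (l(j) = sqrt(j + 1) = sqrt(1 + j))
(42488 + 37240)/(l(-117) - 44521) = (42488 + 37240)/(sqrt(1 - 117) - 44521) = 79728/(sqrt(-116) - 44521) = 79728/(2*I*sqrt(29) - 44521) = 79728/(-44521 + 2*I*sqrt(29))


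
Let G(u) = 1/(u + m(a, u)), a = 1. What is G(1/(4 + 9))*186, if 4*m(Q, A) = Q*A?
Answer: 9672/5 ≈ 1934.4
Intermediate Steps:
m(Q, A) = A*Q/4 (m(Q, A) = (Q*A)/4 = (A*Q)/4 = A*Q/4)
G(u) = 4/(5*u) (G(u) = 1/(u + (1/4)*u*1) = 1/(u + u/4) = 1/(5*u/4) = 4/(5*u))
G(1/(4 + 9))*186 = (4/(5*(1/(4 + 9))))*186 = (4/(5*(1/13)))*186 = ((4/5)*13)*186 = (52/5)*186 = 9672/5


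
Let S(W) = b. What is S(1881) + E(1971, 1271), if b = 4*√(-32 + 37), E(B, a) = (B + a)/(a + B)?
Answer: 1 + 4*√5 ≈ 9.9443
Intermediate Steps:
E(B, a) = 1 (E(B, a) = (B + a)/(B + a) = 1)
b = 4*√5 ≈ 8.9443
S(W) = 4*√5
S(1881) + E(1971, 1271) = 4*√5 + 1 = 1 + 4*√5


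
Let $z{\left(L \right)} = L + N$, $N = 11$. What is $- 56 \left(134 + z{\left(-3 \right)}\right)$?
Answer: $-7952$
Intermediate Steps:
$z{\left(L \right)} = 11 + L$ ($z{\left(L \right)} = L + 11 = 11 + L$)
$- 56 \left(134 + z{\left(-3 \right)}\right) = - 56 \left(134 + \left(11 - 3\right)\right) = - 56 \left(134 + 8\right) = \left(-56\right) 142 = -7952$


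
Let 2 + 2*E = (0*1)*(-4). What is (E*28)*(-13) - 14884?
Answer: -14520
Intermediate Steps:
E = -1 (E = -1 + ((0*1)*(-4))/2 = -1 + (0*(-4))/2 = -1 + (1/2)*0 = -1 + 0 = -1)
(E*28)*(-13) - 14884 = -1*28*(-13) - 14884 = -28*(-13) - 14884 = 364 - 14884 = -14520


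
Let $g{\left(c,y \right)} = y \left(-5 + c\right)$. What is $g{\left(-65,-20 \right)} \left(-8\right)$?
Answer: $-11200$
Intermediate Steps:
$g{\left(-65,-20 \right)} \left(-8\right) = - 20 \left(-5 - 65\right) \left(-8\right) = \left(-20\right) \left(-70\right) \left(-8\right) = 1400 \left(-8\right) = -11200$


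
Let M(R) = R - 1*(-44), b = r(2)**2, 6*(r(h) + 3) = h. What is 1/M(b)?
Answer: 9/460 ≈ 0.019565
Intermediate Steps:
r(h) = -3 + h/6
b = 64/9 (b = (-3 + (1/6)*2)**2 = (-3 + 1/3)**2 = (-8/3)**2 = 64/9 ≈ 7.1111)
M(R) = 44 + R (M(R) = R + 44 = 44 + R)
1/M(b) = 1/(44 + 64/9) = 1/(460/9) = 9/460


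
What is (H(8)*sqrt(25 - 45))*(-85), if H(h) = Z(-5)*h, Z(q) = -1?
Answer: 1360*I*sqrt(5) ≈ 3041.1*I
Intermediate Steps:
H(h) = -h
(H(8)*sqrt(25 - 45))*(-85) = ((-1*8)*sqrt(25 - 45))*(-85) = -16*I*sqrt(5)*(-85) = 1360*I*sqrt(5)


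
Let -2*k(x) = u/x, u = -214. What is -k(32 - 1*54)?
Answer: 107/22 ≈ 4.8636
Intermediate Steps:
k(x) = 107/x (k(x) = -(-107)/x = 107/x)
-k(32 - 1*54) = -107/(32 - 1*54) = -107/(32 - 54) = -107/(-22) = -107*(-1)/22 = -1*(-107/22) = 107/22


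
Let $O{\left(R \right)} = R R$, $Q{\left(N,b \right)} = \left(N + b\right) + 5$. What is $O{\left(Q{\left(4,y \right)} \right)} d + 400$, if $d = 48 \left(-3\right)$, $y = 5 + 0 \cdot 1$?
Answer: $-27824$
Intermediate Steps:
$y = 5$ ($y = 5 + 0 = 5$)
$Q{\left(N,b \right)} = 5 + N + b$
$O{\left(R \right)} = R^{2}$
$d = -144$
$O{\left(Q{\left(4,y \right)} \right)} d + 400 = \left(5 + 4 + 5\right)^{2} \left(-144\right) + 400 = 14^{2} \left(-144\right) + 400 = 196 \left(-144\right) + 400 = -28224 + 400 = -27824$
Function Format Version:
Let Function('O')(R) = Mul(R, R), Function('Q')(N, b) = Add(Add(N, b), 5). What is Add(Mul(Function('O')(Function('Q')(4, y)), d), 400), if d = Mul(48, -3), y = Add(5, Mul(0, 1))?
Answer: -27824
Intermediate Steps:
y = 5 (y = Add(5, 0) = 5)
Function('Q')(N, b) = Add(5, N, b)
Function('O')(R) = Pow(R, 2)
d = -144
Add(Mul(Function('O')(Function('Q')(4, y)), d), 400) = Add(Mul(Pow(Add(5, 4, 5), 2), -144), 400) = Add(Mul(Pow(14, 2), -144), 400) = Add(Mul(196, -144), 400) = Add(-28224, 400) = -27824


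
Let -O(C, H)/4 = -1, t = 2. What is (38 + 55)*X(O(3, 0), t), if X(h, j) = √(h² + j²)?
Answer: 186*√5 ≈ 415.91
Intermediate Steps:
O(C, H) = 4 (O(C, H) = -4*(-1) = 4)
(38 + 55)*X(O(3, 0), t) = (38 + 55)*√(4² + 2²) = 93*√(16 + 4) = 93*√20 = 93*(2*√5) = 186*√5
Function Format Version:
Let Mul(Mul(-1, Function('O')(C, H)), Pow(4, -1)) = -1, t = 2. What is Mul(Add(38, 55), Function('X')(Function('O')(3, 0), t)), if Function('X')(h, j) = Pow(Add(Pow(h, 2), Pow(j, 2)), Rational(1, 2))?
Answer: Mul(186, Pow(5, Rational(1, 2))) ≈ 415.91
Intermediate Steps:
Function('O')(C, H) = 4 (Function('O')(C, H) = Mul(-4, -1) = 4)
Mul(Add(38, 55), Function('X')(Function('O')(3, 0), t)) = Mul(Add(38, 55), Pow(Add(Pow(4, 2), Pow(2, 2)), Rational(1, 2))) = Mul(93, Pow(Add(16, 4), Rational(1, 2))) = Mul(93, Pow(20, Rational(1, 2))) = Mul(93, Mul(2, Pow(5, Rational(1, 2)))) = Mul(186, Pow(5, Rational(1, 2)))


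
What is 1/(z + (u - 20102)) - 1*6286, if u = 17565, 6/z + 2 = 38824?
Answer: -309558514755/49245704 ≈ -6286.0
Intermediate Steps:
z = 3/19411 (z = 6/(-2 + 38824) = 6/38822 = 6*(1/38822) = 3/19411 ≈ 0.00015455)
1/(z + (u - 20102)) - 1*6286 = 1/(3/19411 + (17565 - 20102)) - 1*6286 = 1/(3/19411 - 2537) - 6286 = 1/(-49245704/19411) - 6286 = -19411/49245704 - 6286 = -309558514755/49245704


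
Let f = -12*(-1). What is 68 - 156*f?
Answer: -1804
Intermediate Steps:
f = 12
68 - 156*f = 68 - 156*12 = 68 - 1872 = -1804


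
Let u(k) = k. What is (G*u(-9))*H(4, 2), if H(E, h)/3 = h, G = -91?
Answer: 4914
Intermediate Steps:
H(E, h) = 3*h
(G*u(-9))*H(4, 2) = (-91*(-9))*(3*2) = 819*6 = 4914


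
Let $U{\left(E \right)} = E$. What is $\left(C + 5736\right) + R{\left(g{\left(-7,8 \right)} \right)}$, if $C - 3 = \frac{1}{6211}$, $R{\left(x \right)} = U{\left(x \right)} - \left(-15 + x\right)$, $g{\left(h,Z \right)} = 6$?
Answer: $\frac{35738095}{6211} \approx 5754.0$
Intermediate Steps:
$R{\left(x \right)} = 15$ ($R{\left(x \right)} = x - \left(-15 + x\right) = 15$)
$C = \frac{18634}{6211}$ ($C = 3 + \frac{1}{6211} = \frac{18634}{6211} \approx 3.0002$)
$\left(C + 5736\right) + R{\left(g{\left(-7,8 \right)} \right)} = \left(\frac{18634}{6211} + 5736\right) + 15 = \frac{35644930}{6211} + 15 = \frac{35738095}{6211}$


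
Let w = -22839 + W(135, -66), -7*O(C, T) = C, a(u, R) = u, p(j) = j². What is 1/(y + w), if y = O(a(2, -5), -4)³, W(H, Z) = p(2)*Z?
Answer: -343/7924337 ≈ -4.3284e-5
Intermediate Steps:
W(H, Z) = 4*Z (W(H, Z) = 2²*Z = 4*Z)
O(C, T) = -C/7
w = -23103 (w = -22839 + 4*(-66) = -22839 - 264 = -23103)
y = -8/343 (y = (-⅐*2)³ = (-2/7)³ = -8/343 ≈ -0.023324)
1/(y + w) = 1/(-8/343 - 23103) = 1/(-7924337/343) = -343/7924337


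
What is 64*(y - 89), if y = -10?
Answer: -6336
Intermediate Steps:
64*(y - 89) = 64*(-10 - 89) = 64*(-99) = -6336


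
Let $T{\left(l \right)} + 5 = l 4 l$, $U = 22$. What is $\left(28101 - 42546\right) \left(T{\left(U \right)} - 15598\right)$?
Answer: $197419815$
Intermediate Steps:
$T{\left(l \right)} = -5 + 4 l^{2}$ ($T{\left(l \right)} = -5 + l 4 l = -5 + 4 l l = -5 + 4 l^{2}$)
$\left(28101 - 42546\right) \left(T{\left(U \right)} - 15598\right) = \left(28101 - 42546\right) \left(\left(-5 + 4 \cdot 22^{2}\right) - 15598\right) = - 14445 \left(\left(-5 + 4 \cdot 484\right) - 15598\right) = - 14445 \left(\left(-5 + 1936\right) - 15598\right) = - 14445 \left(1931 - 15598\right) = \left(-14445\right) \left(-13667\right) = 197419815$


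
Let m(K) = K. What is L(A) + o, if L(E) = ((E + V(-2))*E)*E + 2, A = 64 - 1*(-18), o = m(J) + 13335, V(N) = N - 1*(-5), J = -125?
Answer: 584752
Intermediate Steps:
V(N) = 5 + N (V(N) = N + 5 = 5 + N)
o = 13210 (o = -125 + 13335 = 13210)
A = 82 (A = 64 + 18 = 82)
L(E) = 2 + E**2*(3 + E) (L(E) = ((E + (5 - 2))*E)*E + 2 = ((E + 3)*E)*E + 2 = ((3 + E)*E)*E + 2 = (E*(3 + E))*E + 2 = E**2*(3 + E) + 2 = 2 + E**2*(3 + E))
L(A) + o = (2 + 82**3 + 3*82**2) + 13210 = (2 + 551368 + 3*6724) + 13210 = (2 + 551368 + 20172) + 13210 = 571542 + 13210 = 584752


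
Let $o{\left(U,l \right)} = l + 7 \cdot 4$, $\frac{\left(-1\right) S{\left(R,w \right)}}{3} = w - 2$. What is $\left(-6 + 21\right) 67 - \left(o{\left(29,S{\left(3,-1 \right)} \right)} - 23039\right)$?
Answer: $24007$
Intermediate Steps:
$S{\left(R,w \right)} = 6 - 3 w$ ($S{\left(R,w \right)} = - 3 \left(w - 2\right) = - 3 \left(-2 + w\right) = 6 - 3 w$)
$o{\left(U,l \right)} = 28 + l$ ($o{\left(U,l \right)} = l + 28 = 28 + l$)
$\left(-6 + 21\right) 67 - \left(o{\left(29,S{\left(3,-1 \right)} \right)} - 23039\right) = \left(-6 + 21\right) 67 - \left(\left(28 + \left(6 - -3\right)\right) - 23039\right) = 15 \cdot 67 - \left(\left(28 + \left(6 + 3\right)\right) - 23039\right) = 1005 - \left(\left(28 + 9\right) - 23039\right) = 1005 - \left(37 - 23039\right) = 1005 - -23002 = 1005 + 23002 = 24007$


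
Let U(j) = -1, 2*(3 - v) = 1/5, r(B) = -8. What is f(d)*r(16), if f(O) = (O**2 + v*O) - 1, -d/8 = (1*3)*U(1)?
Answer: -25784/5 ≈ -5156.8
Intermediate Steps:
v = 29/10 (v = 3 - 1/2/5 = 3 - 1/2*1/5 = 3 - 1/10 = 29/10 ≈ 2.9000)
d = 24 (d = -8*1*3*(-1) = -24*(-1) = -8*(-3) = 24)
f(O) = -1 + O**2 + 29*O/10 (f(O) = (O**2 + 29*O/10) - 1 = -1 + O**2 + 29*O/10)
f(d)*r(16) = (-1 + 24**2 + (29/10)*24)*(-8) = (-1 + 576 + 348/5)*(-8) = (3223/5)*(-8) = -25784/5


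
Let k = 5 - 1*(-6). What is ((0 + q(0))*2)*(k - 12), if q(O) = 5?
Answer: -10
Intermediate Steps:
k = 11 (k = 5 + 6 = 11)
((0 + q(0))*2)*(k - 12) = ((0 + 5)*2)*(11 - 12) = (5*2)*(-1) = 10*(-1) = -10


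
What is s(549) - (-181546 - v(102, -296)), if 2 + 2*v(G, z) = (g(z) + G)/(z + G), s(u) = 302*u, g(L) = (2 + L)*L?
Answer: 67340979/194 ≈ 3.4712e+5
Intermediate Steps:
g(L) = L*(2 + L)
v(G, z) = -1 + (G + z*(2 + z))/(2*(G + z)) (v(G, z) = -1 + ((z*(2 + z) + G)/(z + G))/2 = -1 + ((G + z*(2 + z))/(G + z))/2 = -1 + (G + z*(2 + z))/(2*(G + z)))
s(549) - (-181546 - v(102, -296)) = 302*549 - (-181546 - ((-296)**2 - 1*102)/(2*(102 - 296))) = 165798 - (-181546 - (87616 - 102)/(2*(-194))) = 165798 - (-181546 - (-1)*87514/(2*194)) = 165798 - (-181546 - 1*(-43757/194)) = 165798 - (-181546 + 43757/194) = 165798 - 1*(-35176167/194) = 165798 + 35176167/194 = 67340979/194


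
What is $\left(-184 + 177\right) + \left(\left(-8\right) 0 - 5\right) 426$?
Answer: $-2137$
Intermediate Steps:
$\left(-184 + 177\right) + \left(\left(-8\right) 0 - 5\right) 426 = -7 + \left(0 - 5\right) 426 = -7 - 2130 = -2137$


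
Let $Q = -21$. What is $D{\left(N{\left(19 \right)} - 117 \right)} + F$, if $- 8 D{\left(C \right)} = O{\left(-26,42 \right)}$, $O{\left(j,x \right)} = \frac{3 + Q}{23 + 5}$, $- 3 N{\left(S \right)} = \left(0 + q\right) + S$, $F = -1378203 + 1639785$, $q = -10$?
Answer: $\frac{29297193}{112} \approx 2.6158 \cdot 10^{5}$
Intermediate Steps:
$F = 261582$
$N{\left(S \right)} = \frac{10}{3} - \frac{S}{3}$ ($N{\left(S \right)} = - \frac{\left(0 - 10\right) + S}{3} = - \frac{-10 + S}{3} = \frac{10}{3} - \frac{S}{3}$)
$O{\left(j,x \right)} = - \frac{9}{14}$ ($O{\left(j,x \right)} = \frac{3 - 21}{23 + 5} = - \frac{18}{28} = \left(-18\right) \frac{1}{28} = - \frac{9}{14}$)
$D{\left(C \right)} = \frac{9}{112}$ ($D{\left(C \right)} = \left(- \frac{1}{8}\right) \left(- \frac{9}{14}\right) = \frac{9}{112}$)
$D{\left(N{\left(19 \right)} - 117 \right)} + F = \frac{9}{112} + 261582 = \frac{29297193}{112}$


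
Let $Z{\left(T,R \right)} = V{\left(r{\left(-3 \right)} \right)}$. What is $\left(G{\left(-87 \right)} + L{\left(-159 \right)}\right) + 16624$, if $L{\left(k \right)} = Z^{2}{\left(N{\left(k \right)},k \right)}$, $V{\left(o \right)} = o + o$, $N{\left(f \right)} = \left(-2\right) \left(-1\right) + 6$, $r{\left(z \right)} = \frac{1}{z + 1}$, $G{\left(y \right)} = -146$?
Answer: $16479$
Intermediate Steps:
$r{\left(z \right)} = \frac{1}{1 + z}$
$N{\left(f \right)} = 8$ ($N{\left(f \right)} = 2 + 6 = 8$)
$V{\left(o \right)} = 2 o$
$Z{\left(T,R \right)} = -1$ ($Z{\left(T,R \right)} = \frac{2}{1 - 3} = \frac{2}{-2} = 2 \left(- \frac{1}{2}\right) = -1$)
$L{\left(k \right)} = 1$ ($L{\left(k \right)} = \left(-1\right)^{2} = 1$)
$\left(G{\left(-87 \right)} + L{\left(-159 \right)}\right) + 16624 = \left(-146 + 1\right) + 16624 = -145 + 16624 = 16479$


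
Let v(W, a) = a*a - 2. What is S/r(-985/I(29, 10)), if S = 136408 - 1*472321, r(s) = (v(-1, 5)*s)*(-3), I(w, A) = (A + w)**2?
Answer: -170307891/22655 ≈ -7517.5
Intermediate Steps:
v(W, a) = -2 + a**2 (v(W, a) = a**2 - 2 = -2 + a**2)
r(s) = -69*s (r(s) = ((-2 + 5**2)*s)*(-3) = ((-2 + 25)*s)*(-3) = (23*s)*(-3) = -69*s)
S = -335913 (S = 136408 - 472321 = -335913)
S/r(-985/I(29, 10)) = -335913*(10 + 29)**2/67965 = -335913/((-(-67965)/(39**2))) = -335913/((-(-67965)/1521)) = -335913/((-69*(-985/1521))) = -335913/22655/507 = -335913*507/22655 = -170307891/22655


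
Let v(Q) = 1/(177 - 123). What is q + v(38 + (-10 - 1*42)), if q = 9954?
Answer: 537517/54 ≈ 9954.0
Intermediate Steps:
v(Q) = 1/54
q + v(38 + (-10 - 1*42)) = 9954 + 1/54 = 537517/54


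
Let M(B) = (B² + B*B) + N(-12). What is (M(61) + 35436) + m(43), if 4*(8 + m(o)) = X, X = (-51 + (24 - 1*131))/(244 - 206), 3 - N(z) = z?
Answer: 3259181/76 ≈ 42884.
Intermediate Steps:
N(z) = 3 - z
M(B) = 15 + 2*B² (M(B) = (B² + B*B) + (3 - 1*(-12)) = (B² + B²) + (3 + 12) = 2*B² + 15 = 15 + 2*B²)
X = -79/19 (X = (-51 + (24 - 131))/38 = (-51 - 107)*(1/38) = -158*1/38 = -79/19 ≈ -4.1579)
m(o) = -687/76 (m(o) = -8 + (¼)*(-79/19) = -8 - 79/76 = -687/76)
(M(61) + 35436) + m(43) = ((15 + 2*61²) + 35436) - 687/76 = ((15 + 2*3721) + 35436) - 687/76 = ((15 + 7442) + 35436) - 687/76 = (7457 + 35436) - 687/76 = 42893 - 687/76 = 3259181/76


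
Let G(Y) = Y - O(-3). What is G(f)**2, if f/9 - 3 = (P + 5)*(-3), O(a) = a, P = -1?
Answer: 6084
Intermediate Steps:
f = -81 (f = 27 + 9*((-1 + 5)*(-3)) = 27 + 9*(4*(-3)) = 27 + 9*(-12) = 27 - 108 = -81)
G(Y) = 3 + Y (G(Y) = Y - 1*(-3) = Y + 3 = 3 + Y)
G(f)**2 = (3 - 81)**2 = (-78)**2 = 6084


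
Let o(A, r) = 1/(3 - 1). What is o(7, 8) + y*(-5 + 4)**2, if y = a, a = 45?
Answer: 91/2 ≈ 45.500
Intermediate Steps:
y = 45
o(A, r) = 1/2
o(7, 8) + y*(-5 + 4)**2 = 1/2 + 45*(-5 + 4)**2 = 1/2 + 45*(-1)**2 = 1/2 + 45*1 = 1/2 + 45 = 91/2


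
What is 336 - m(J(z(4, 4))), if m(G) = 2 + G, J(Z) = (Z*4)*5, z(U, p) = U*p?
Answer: 14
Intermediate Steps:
J(Z) = 20*Z (J(Z) = (4*Z)*5 = 20*Z)
336 - m(J(z(4, 4))) = 336 - (2 + 20*(4*4)) = 336 - (2 + 20*16) = 336 - (2 + 320) = 336 - 1*322 = 336 - 322 = 14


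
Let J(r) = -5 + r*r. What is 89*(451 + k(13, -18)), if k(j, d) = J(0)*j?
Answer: 34354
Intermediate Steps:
J(r) = -5 + r²
k(j, d) = -5*j (k(j, d) = (-5 + 0²)*j = (-5 + 0)*j = -5*j)
89*(451 + k(13, -18)) = 89*(451 - 5*13) = 89*(451 - 65) = 89*386 = 34354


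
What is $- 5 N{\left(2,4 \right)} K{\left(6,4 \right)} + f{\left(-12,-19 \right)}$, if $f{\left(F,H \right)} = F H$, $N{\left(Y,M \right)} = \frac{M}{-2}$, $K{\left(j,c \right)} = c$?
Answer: $268$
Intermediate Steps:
$N{\left(Y,M \right)} = - \frac{M}{2}$ ($N{\left(Y,M \right)} = M \left(- \frac{1}{2}\right) = - \frac{M}{2}$)
$- 5 N{\left(2,4 \right)} K{\left(6,4 \right)} + f{\left(-12,-19 \right)} = - 5 \left(\left(- \frac{1}{2}\right) 4\right) 4 - -228 = \left(-5\right) \left(-2\right) 4 + 228 = 10 \cdot 4 + 228 = 40 + 228 = 268$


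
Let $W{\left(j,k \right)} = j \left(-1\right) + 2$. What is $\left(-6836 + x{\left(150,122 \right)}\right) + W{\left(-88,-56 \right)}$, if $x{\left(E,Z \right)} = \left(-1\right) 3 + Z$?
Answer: $-6627$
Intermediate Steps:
$W{\left(j,k \right)} = 2 - j$ ($W{\left(j,k \right)} = - j + 2 = 2 - j$)
$x{\left(E,Z \right)} = -3 + Z$
$\left(-6836 + x{\left(150,122 \right)}\right) + W{\left(-88,-56 \right)} = \left(-6836 + \left(-3 + 122\right)\right) + \left(2 - -88\right) = \left(-6836 + 119\right) + \left(2 + 88\right) = -6717 + 90 = -6627$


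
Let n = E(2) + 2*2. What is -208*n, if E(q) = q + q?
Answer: -1664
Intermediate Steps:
E(q) = 2*q
n = 8 (n = 2*2 + 2*2 = 4 + 4 = 8)
-208*n = -208*8 = -1664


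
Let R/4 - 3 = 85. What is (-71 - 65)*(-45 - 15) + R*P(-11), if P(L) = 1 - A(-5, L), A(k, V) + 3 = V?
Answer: 13440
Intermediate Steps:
A(k, V) = -3 + V
P(L) = 4 - L (P(L) = 1 - (-3 + L) = 1 + (3 - L) = 4 - L)
R = 352 (R = 12 + 4*85 = 12 + 340 = 352)
(-71 - 65)*(-45 - 15) + R*P(-11) = (-71 - 65)*(-45 - 15) + 352*(4 - 1*(-11)) = -136*(-60) + 352*(4 + 11) = 8160 + 352*15 = 8160 + 5280 = 13440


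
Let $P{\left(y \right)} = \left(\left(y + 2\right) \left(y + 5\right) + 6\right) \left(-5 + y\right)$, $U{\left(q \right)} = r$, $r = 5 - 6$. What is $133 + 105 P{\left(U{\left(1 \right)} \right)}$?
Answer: $-6167$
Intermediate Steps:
$r = -1$ ($r = 5 - 6 = -1$)
$U{\left(q \right)} = -1$
$P{\left(y \right)} = \left(-5 + y\right) \left(6 + \left(2 + y\right) \left(5 + y\right)\right)$ ($P{\left(y \right)} = \left(\left(2 + y\right) \left(5 + y\right) + 6\right) \left(-5 + y\right) = \left(6 + \left(2 + y\right) \left(5 + y\right)\right) \left(-5 + y\right) = \left(-5 + y\right) \left(6 + \left(2 + y\right) \left(5 + y\right)\right)$)
$133 + 105 P{\left(U{\left(1 \right)} \right)} = 133 + 105 \left(-80 + \left(-1\right)^{3} - -19 + 2 \left(-1\right)^{2}\right) = 133 + 105 \left(-80 - 1 + 19 + 2 \cdot 1\right) = 133 + 105 \left(-80 - 1 + 19 + 2\right) = 133 + 105 \left(-60\right) = 133 - 6300 = -6167$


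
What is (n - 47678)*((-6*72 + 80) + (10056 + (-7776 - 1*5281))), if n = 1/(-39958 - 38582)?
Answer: 1793677827959/11220 ≈ 1.5986e+8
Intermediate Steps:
n = -1/78540 (n = 1/(-78540) = -1/78540 ≈ -1.2732e-5)
(n - 47678)*((-6*72 + 80) + (10056 + (-7776 - 1*5281))) = (-1/78540 - 47678)*((-6*72 + 80) + (10056 + (-7776 - 1*5281))) = -3744630121*((-432 + 80) + (10056 + (-7776 - 5281)))/78540 = -3744630121*(-352 + (10056 - 13057))/78540 = -3744630121*(-352 - 3001)/78540 = -3744630121/78540*(-3353) = 1793677827959/11220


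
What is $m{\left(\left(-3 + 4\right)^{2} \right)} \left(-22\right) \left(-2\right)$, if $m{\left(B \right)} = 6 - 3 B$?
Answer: $132$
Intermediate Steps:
$m{\left(\left(-3 + 4\right)^{2} \right)} \left(-22\right) \left(-2\right) = \left(6 - 3 \left(-3 + 4\right)^{2}\right) \left(-22\right) \left(-2\right) = \left(6 - 3 \cdot 1^{2}\right) \left(-22\right) \left(-2\right) = \left(6 - 3\right) \left(-22\right) \left(-2\right) = 3 \left(-22\right) \left(-2\right) = \left(-66\right) \left(-2\right) = 132$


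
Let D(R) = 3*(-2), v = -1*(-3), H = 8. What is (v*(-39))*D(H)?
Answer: 702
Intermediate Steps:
v = 3
D(R) = -6
(v*(-39))*D(H) = (3*(-39))*(-6) = -117*(-6) = 702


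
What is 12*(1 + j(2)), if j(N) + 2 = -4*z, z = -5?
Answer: 228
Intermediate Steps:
j(N) = 18 (j(N) = -2 - 4*(-5) = -2 + 20 = 18)
12*(1 + j(2)) = 12*(1 + 18) = 12*19 = 228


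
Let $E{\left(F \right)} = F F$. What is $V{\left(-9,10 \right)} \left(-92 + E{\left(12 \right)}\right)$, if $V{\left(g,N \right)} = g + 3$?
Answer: $-312$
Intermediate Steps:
$E{\left(F \right)} = F^{2}$
$V{\left(g,N \right)} = 3 + g$
$V{\left(-9,10 \right)} \left(-92 + E{\left(12 \right)}\right) = \left(3 - 9\right) \left(-92 + 12^{2}\right) = - 6 \left(-92 + 144\right) = \left(-6\right) 52 = -312$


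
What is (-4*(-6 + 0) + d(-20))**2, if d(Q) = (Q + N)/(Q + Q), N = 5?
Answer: 38025/64 ≈ 594.14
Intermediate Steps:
d(Q) = (5 + Q)/(2*Q) (d(Q) = (Q + 5)/(Q + Q) = (5 + Q)/((2*Q)) = (5 + Q)*(1/(2*Q)) = (5 + Q)/(2*Q))
(-4*(-6 + 0) + d(-20))**2 = (-4*(-6 + 0) + (1/2)*(5 - 20)/(-20))**2 = (-4*(-6) + (1/2)*(-1/20)*(-15))**2 = (24 + 3/8)**2 = (195/8)**2 = 38025/64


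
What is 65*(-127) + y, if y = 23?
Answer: -8232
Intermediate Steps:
65*(-127) + y = 65*(-127) + 23 = -8255 + 23 = -8232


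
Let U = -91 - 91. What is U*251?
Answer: -45682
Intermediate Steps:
U = -182
U*251 = -182*251 = -45682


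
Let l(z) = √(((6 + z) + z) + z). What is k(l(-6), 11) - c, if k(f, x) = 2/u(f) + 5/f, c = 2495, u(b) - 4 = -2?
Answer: -2494 - 5*I*√3/6 ≈ -2494.0 - 1.4434*I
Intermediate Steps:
u(b) = 2 (u(b) = 4 - 2 = 2)
l(z) = √(6 + 3*z) (l(z) = √((6 + 2*z) + z) = √(6 + 3*z))
k(f, x) = 1 + 5/f (k(f, x) = 2/2 + 5/f = 2*(½) + 5/f = 1 + 5/f)
k(l(-6), 11) - c = (5 + √(6 + 3*(-6)))/(√(6 + 3*(-6))) - 1*2495 = (5 + √(6 - 18))/(√(6 - 18)) - 2495 = (5 + √(-12))/(√(-12)) - 2495 = (5 + 2*I*√3)/((2*I*√3)) - 2495 = (-I*√3/6)*(5 + 2*I*√3) - 2495 = -I*√3*(5 + 2*I*√3)/6 - 2495 = -2495 - I*√3*(5 + 2*I*√3)/6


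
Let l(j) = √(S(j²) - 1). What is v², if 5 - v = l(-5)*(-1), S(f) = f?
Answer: 49 + 20*√6 ≈ 97.990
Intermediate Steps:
l(j) = √(-1 + j²) (l(j) = √(j² - 1) = √(-1 + j²))
v = 5 + 2*√6 (v = 5 - √(-1 + (-5)²)*(-1) = 5 - √(-1 + 25)*(-1) = 5 - √24*(-1) = 5 - 2*√6*(-1) = 5 - (-2)*√6 = 5 + 2*√6 ≈ 9.8990)
v² = (5 + 2*√6)²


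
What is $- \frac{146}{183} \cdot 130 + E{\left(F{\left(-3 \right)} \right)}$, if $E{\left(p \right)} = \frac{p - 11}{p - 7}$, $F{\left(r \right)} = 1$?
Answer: $- \frac{6225}{61} \approx -102.05$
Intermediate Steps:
$E{\left(p \right)} = \frac{-11 + p}{-7 + p}$
$- \frac{146}{183} \cdot 130 + E{\left(F{\left(-3 \right)} \right)} = - \frac{146}{183} \cdot 130 + \frac{-11 + 1}{-7 + 1} = \left(-146\right) \frac{1}{183} \cdot 130 + \frac{1}{-6} \left(-10\right) = \left(- \frac{146}{183}\right) 130 - - \frac{5}{3} = - \frac{18980}{183} + \frac{5}{3} = - \frac{6225}{61}$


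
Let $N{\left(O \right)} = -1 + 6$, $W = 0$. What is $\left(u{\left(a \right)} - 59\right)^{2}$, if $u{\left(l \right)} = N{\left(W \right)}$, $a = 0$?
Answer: $2916$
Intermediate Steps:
$N{\left(O \right)} = 5$
$u{\left(l \right)} = 5$
$\left(u{\left(a \right)} - 59\right)^{2} = \left(5 - 59\right)^{2} = \left(-54\right)^{2} = 2916$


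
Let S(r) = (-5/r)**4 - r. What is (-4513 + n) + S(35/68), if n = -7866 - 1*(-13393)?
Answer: 1619403285/163268 ≈ 9918.7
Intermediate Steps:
n = 5527 (n = -7866 + 13393 = 5527)
S(r) = -r + 625/r**4 (S(r) = 625/r**4 - r = -r + 625/r**4)
(-4513 + n) + S(35/68) = (-4513 + 5527) + (-35/68 + 625/(35/68)**4) = 1014 + (-35/68 + 625/(35*(1/68))**4) = 1014 + (-1*35/68 + 625/(35/68)**4) = 1014 + (-35/68 + 625*(21381376/1500625)) = 1014 + (-35/68 + 21381376/2401) = 1014 + 1453849533/163268 = 1619403285/163268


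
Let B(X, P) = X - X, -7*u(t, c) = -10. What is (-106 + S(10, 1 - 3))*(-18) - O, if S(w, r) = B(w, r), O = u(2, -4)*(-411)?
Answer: 17466/7 ≈ 2495.1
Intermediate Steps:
u(t, c) = 10/7 (u(t, c) = -⅐*(-10) = 10/7)
O = -4110/7 (O = (10/7)*(-411) = -4110/7 ≈ -587.14)
B(X, P) = 0
S(w, r) = 0
(-106 + S(10, 1 - 3))*(-18) - O = (-106 + 0)*(-18) - 1*(-4110/7) = -106*(-18) + 4110/7 = 1908 + 4110/7 = 17466/7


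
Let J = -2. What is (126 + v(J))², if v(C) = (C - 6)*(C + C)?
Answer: 24964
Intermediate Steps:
v(C) = 2*C*(-6 + C) (v(C) = (-6 + C)*(2*C) = 2*C*(-6 + C))
(126 + v(J))² = (126 + 2*(-2)*(-6 - 2))² = (126 + 2*(-2)*(-8))² = (126 + 32)² = 158² = 24964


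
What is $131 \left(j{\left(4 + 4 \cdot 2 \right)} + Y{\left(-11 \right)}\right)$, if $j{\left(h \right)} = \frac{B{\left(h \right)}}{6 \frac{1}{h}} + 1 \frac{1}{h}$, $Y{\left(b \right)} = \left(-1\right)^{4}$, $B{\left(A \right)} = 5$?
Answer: $\frac{17423}{12} \approx 1451.9$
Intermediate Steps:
$Y{\left(b \right)} = 1$
$j{\left(h \right)} = \frac{1}{h} + \frac{5 h}{6}$ ($j{\left(h \right)} = \frac{5}{6 \frac{1}{h}} + 1 \frac{1}{h} = 5 \frac{h}{6} + \frac{1}{h} = \frac{5 h}{6} + \frac{1}{h} = \frac{1}{h} + \frac{5 h}{6}$)
$131 \left(j{\left(4 + 4 \cdot 2 \right)} + Y{\left(-11 \right)}\right) = 131 \left(\left(\frac{1}{4 + 4 \cdot 2} + \frac{5 \left(4 + 4 \cdot 2\right)}{6}\right) + 1\right) = 131 \left(\left(\frac{1}{4 + 8} + \frac{5 \left(4 + 8\right)}{6}\right) + 1\right) = 131 \left(\left(\frac{1}{12} + \frac{5}{6} \cdot 12\right) + 1\right) = 131 \left(\left(\frac{1}{12} + 10\right) + 1\right) = 131 \left(\frac{121}{12} + 1\right) = 131 \cdot \frac{133}{12} = \frac{17423}{12}$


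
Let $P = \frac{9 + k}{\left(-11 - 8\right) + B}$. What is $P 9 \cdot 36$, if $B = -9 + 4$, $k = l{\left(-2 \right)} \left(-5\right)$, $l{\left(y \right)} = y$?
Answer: $- \frac{513}{2} \approx -256.5$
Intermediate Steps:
$k = 10$ ($k = \left(-2\right) \left(-5\right) = 10$)
$B = -5$
$P = - \frac{19}{24}$ ($P = \frac{9 + 10}{\left(-11 - 8\right) - 5} = \frac{19}{\left(-11 - 8\right) - 5} = \frac{19}{-19 - 5} = \frac{19}{-24} = 19 \left(- \frac{1}{24}\right) = - \frac{19}{24} \approx -0.79167$)
$P 9 \cdot 36 = \left(- \frac{19}{24}\right) 9 \cdot 36 = \left(- \frac{57}{8}\right) 36 = - \frac{513}{2}$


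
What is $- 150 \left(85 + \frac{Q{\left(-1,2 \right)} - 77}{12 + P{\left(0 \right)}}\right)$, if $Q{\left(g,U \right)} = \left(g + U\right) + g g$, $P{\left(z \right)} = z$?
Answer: $- \frac{23625}{2} \approx -11813.0$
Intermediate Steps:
$Q{\left(g,U \right)} = U + g + g^{2}$ ($Q{\left(g,U \right)} = \left(U + g\right) + g^{2} = U + g + g^{2}$)
$- 150 \left(85 + \frac{Q{\left(-1,2 \right)} - 77}{12 + P{\left(0 \right)}}\right) = - 150 \left(85 + \frac{\left(2 - 1 + \left(-1\right)^{2}\right) - 77}{12 + 0}\right) = - 150 \left(85 + \frac{\left(2 - 1 + 1\right) - 77}{12}\right) = - 150 \left(85 + \left(2 - 77\right) \frac{1}{12}\right) = - 150 \left(85 - \frac{25}{4}\right) = \left(-150\right) \frac{315}{4} = - \frac{23625}{2}$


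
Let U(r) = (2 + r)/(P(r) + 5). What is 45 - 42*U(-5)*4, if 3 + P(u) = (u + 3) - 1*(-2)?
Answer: 297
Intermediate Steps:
P(u) = 2 + u (P(u) = -3 + ((u + 3) - 1*(-2)) = -3 + ((3 + u) + 2) = -3 + (5 + u) = 2 + u)
U(r) = (2 + r)/(7 + r) (U(r) = (2 + r)/((2 + r) + 5) = (2 + r)/(7 + r))
45 - 42*U(-5)*4 = 45 - 42*(2 - 5)/(7 - 5)*4 = 45 - 42*-3/2*4 = 45 - 42*(½)*(-3)*4 = 45 - (-63)*4 = 45 - 42*(-6) = 45 + 252 = 297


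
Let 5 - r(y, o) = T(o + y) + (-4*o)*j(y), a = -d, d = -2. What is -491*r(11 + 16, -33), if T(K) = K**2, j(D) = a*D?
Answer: 3515069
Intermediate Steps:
a = 2 (a = -1*(-2) = 2)
j(D) = 2*D
r(y, o) = 5 - (o + y)**2 + 8*o*y (r(y, o) = 5 - ((o + y)**2 + (-4*o)*(2*y)) = 5 - ((o + y)**2 - 8*o*y) = 5 + (-(o + y)**2 + 8*o*y) = 5 - (o + y)**2 + 8*o*y)
-491*r(11 + 16, -33) = -491*(5 - (-33 + (11 + 16))**2 + 8*(-33)*(11 + 16)) = -491*(5 - (-33 + 27)**2 + 8*(-33)*27) = -491*(5 - 1*(-6)**2 - 7128) = -491*(5 - 1*36 - 7128) = -491*(5 - 36 - 7128) = -491*(-7159) = 3515069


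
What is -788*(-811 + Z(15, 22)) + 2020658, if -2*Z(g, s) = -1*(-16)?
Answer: 2666030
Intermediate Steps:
Z(g, s) = -8 (Z(g, s) = -(-1)*(-16)/2 = -½*16 = -8)
-788*(-811 + Z(15, 22)) + 2020658 = -788*(-811 - 8) + 2020658 = -788*(-819) + 2020658 = 645372 + 2020658 = 2666030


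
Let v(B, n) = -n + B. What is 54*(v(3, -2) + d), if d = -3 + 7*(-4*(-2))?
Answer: 3132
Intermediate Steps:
d = 53 (d = -3 + 7*8 = -3 + 56 = 53)
v(B, n) = B - n
54*(v(3, -2) + d) = 54*((3 - 1*(-2)) + 53) = 54*((3 + 2) + 53) = 54*(5 + 53) = 54*58 = 3132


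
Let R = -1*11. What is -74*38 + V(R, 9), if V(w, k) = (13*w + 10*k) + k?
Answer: -2856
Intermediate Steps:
R = -11
V(w, k) = 11*k + 13*w (V(w, k) = (10*k + 13*w) + k = 11*k + 13*w)
-74*38 + V(R, 9) = -74*38 + (11*9 + 13*(-11)) = -2812 + (99 - 143) = -2812 - 44 = -2856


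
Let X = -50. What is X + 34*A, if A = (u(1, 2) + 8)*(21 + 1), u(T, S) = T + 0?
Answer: 6682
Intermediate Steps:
u(T, S) = T
A = 198 (A = (1 + 8)*(21 + 1) = 9*22 = 198)
X + 34*A = -50 + 34*198 = -50 + 6732 = 6682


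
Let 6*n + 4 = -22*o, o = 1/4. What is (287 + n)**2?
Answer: 11730625/144 ≈ 81463.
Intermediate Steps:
o = 1/4 ≈ 0.25000
n = -19/12 (n = -2/3 + (-22*1/4)/6 = -2/3 + (1/6)*(-11/2) = -2/3 - 11/12 = -19/12 ≈ -1.5833)
(287 + n)**2 = (287 - 19/12)**2 = (3425/12)**2 = 11730625/144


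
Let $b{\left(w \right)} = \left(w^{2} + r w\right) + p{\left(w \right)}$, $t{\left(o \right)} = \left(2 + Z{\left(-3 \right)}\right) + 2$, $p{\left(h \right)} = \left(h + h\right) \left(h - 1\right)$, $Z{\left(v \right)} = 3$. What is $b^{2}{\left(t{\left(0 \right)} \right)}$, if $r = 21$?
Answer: $78400$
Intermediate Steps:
$p{\left(h \right)} = 2 h \left(-1 + h\right)$
$t{\left(o \right)} = 7$ ($t{\left(o \right)} = \left(2 + 3\right) + 2 = 5 + 2 = 7$)
$b{\left(w \right)} = w^{2} + 21 w + 2 w \left(-1 + w\right)$ ($b{\left(w \right)} = \left(w^{2} + 21 w\right) + 2 w \left(-1 + w\right) = w^{2} + 21 w + 2 w \left(-1 + w\right)$)
$b^{2}{\left(t{\left(0 \right)} \right)} = \left(7 \left(19 + 3 \cdot 7\right)\right)^{2} = \left(7 \left(19 + 21\right)\right)^{2} = \left(7 \cdot 40\right)^{2} = 280^{2} = 78400$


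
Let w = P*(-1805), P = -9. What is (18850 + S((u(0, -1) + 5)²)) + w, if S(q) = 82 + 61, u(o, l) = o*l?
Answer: 35238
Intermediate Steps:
u(o, l) = l*o
S(q) = 143
w = 16245 (w = -9*(-1805) = 16245)
(18850 + S((u(0, -1) + 5)²)) + w = (18850 + 143) + 16245 = 18993 + 16245 = 35238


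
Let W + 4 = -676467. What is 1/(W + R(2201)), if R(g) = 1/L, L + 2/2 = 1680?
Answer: -1679/1135794808 ≈ -1.4783e-6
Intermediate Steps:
L = 1679 (L = -1 + 1680 = 1679)
R(g) = 1/1679
W = -676471 (W = -4 - 676467 = -676471)
1/(W + R(2201)) = 1/(-676471 + 1/1679) = 1/(-1135794808/1679) = -1679/1135794808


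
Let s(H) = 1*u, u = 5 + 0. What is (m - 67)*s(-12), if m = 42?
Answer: -125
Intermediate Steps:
u = 5
s(H) = 5 (s(H) = 1*5 = 5)
(m - 67)*s(-12) = (42 - 67)*5 = -25*5 = -125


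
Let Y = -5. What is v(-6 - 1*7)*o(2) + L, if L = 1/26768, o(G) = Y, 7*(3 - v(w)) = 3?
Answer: -344159/26768 ≈ -12.857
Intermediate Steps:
v(w) = 18/7 (v(w) = 3 - ⅐*3 = 3 - 3/7 = 18/7)
o(G) = -5
L = 1/26768 ≈ 3.7358e-5
v(-6 - 1*7)*o(2) + L = (18/7)*(-5) + 1/26768 = -90/7 + 1/26768 = -344159/26768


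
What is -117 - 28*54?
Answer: -1629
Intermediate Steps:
-117 - 28*54 = -117 - 1512 = -1629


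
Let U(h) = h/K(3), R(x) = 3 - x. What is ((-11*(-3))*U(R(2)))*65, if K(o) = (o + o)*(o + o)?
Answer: 715/12 ≈ 59.583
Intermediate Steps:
K(o) = 4*o² (K(o) = (2*o)*(2*o) = 4*o²)
U(h) = h/36 (U(h) = h/((4*3²)) = h/((4*9)) = h/36)
((-11*(-3))*U(R(2)))*65 = ((-11*(-3))*((3 - 1*2)/36))*65 = (33*((3 - 2)/36))*65 = (33*((1/36)*1))*65 = (33*(1/36))*65 = (11/12)*65 = 715/12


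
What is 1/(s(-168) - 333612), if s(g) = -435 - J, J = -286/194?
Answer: -97/32402416 ≈ -2.9936e-6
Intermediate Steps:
J = -143/97 (J = -286*1/194 = -143/97 ≈ -1.4742)
s(g) = -42052/97 (s(g) = -435 - 1*(-143/97) = -435 + 143/97 = -42052/97)
1/(s(-168) - 333612) = 1/(-42052/97 - 333612) = 1/(-32402416/97) = -97/32402416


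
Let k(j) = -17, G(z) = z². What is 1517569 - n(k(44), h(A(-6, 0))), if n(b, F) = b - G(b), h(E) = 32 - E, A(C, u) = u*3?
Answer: 1517875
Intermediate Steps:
A(C, u) = 3*u
n(b, F) = b - b²
1517569 - n(k(44), h(A(-6, 0))) = 1517569 - (-17)*(1 - 1*(-17)) = 1517569 - (-17)*(1 + 17) = 1517569 - (-17)*18 = 1517569 - 1*(-306) = 1517569 + 306 = 1517875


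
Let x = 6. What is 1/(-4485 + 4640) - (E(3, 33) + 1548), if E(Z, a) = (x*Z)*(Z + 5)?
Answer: -262259/155 ≈ -1692.0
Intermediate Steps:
E(Z, a) = 6*Z*(5 + Z) (E(Z, a) = (6*Z)*(Z + 5) = (6*Z)*(5 + Z) = 6*Z*(5 + Z))
1/(-4485 + 4640) - (E(3, 33) + 1548) = 1/(-4485 + 4640) - (6*3*(5 + 3) + 1548) = 1/155 - (6*3*8 + 1548) = 1/155 - (144 + 1548) = 1/155 - 1*1692 = 1/155 - 1692 = -262259/155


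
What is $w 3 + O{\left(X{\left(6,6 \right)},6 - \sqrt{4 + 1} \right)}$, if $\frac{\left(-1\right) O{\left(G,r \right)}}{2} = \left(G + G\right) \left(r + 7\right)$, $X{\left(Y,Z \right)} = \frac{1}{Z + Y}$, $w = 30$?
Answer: $\frac{257}{3} + \frac{\sqrt{5}}{3} \approx 86.412$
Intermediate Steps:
$X{\left(Y,Z \right)} = \frac{1}{Y + Z}$
$O{\left(G,r \right)} = - 4 G \left(7 + r\right)$ ($O{\left(G,r \right)} = - 2 \left(G + G\right) \left(r + 7\right) = - 2 \cdot 2 G \left(7 + r\right) = - 4 G \left(7 + r\right)$)
$w 3 + O{\left(X{\left(6,6 \right)},6 - \sqrt{4 + 1} \right)} = 30 \cdot 3 - \frac{4 \left(7 + \left(6 - \sqrt{4 + 1}\right)\right)}{6 + 6} = 90 - \frac{4 \left(7 + \left(6 - \sqrt{5}\right)\right)}{12} = 90 - \frac{13 - \sqrt{5}}{3} = 90 - \left(\frac{13}{3} - \frac{\sqrt{5}}{3}\right) = \frac{257}{3} + \frac{\sqrt{5}}{3}$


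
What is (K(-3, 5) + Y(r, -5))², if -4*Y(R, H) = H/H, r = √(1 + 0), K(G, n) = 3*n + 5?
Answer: 6241/16 ≈ 390.06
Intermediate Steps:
K(G, n) = 5 + 3*n
r = 1 (r = √1 = 1)
Y(R, H) = -¼ (Y(R, H) = -H/(4*H) = -¼*1 = -¼)
(K(-3, 5) + Y(r, -5))² = ((5 + 3*5) - ¼)² = ((5 + 15) - ¼)² = (20 - ¼)² = (79/4)² = 6241/16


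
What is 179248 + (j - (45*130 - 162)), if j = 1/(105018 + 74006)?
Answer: 31071405441/179024 ≈ 1.7356e+5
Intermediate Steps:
j = 1/179024 ≈ 5.5858e-6
179248 + (j - (45*130 - 162)) = 179248 + (1/179024 - (45*130 - 162)) = 179248 + (1/179024 - (5850 - 162)) = 179248 + (1/179024 - 1*5688) = 179248 + (1/179024 - 5688) = 179248 - 1018288511/179024 = 31071405441/179024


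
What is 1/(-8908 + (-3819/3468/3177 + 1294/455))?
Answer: -1671038460/14880858820967 ≈ -0.00011229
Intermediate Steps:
1/(-8908 + (-3819/3468/3177 + 1294/455)) = 1/(-8908 + (-3819*1/3468*(1/3177) + 1294*(1/455))) = 1/(-8908 + (-1273/1156*1/3177 + 1294/455)) = 1/(-8908 + (-1273/3672612 + 1294/455)) = 1/(-8908 + 4751780713/1671038460) = 1/(-14880858820967/1671038460) = -1671038460/14880858820967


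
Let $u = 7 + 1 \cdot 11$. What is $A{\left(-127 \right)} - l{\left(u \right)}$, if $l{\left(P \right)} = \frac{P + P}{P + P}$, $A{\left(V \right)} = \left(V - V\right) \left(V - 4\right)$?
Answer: $-1$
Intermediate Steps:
$A{\left(V \right)} = 0$ ($A{\left(V \right)} = 0 \left(-4 + V\right) = 0$)
$u = 18$ ($u = 7 + 11 = 18$)
$l{\left(P \right)} = 1$ ($l{\left(P \right)} = \frac{2 P}{2 P} = 2 P \frac{1}{2 P} = 1$)
$A{\left(-127 \right)} - l{\left(u \right)} = 0 - 1 = -1$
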